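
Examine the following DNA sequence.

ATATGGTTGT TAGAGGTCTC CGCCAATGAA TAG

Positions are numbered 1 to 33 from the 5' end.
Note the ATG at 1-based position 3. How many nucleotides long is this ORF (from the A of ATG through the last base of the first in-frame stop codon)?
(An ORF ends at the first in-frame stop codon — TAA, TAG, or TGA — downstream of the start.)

27

Codons from position 3: ATG (3–5), GTT (6–8), GTT (9–11), AGA (12–14), GGT (15–17), CTC (18–20), CGC (21–23), CAA (24–26), TGA (27–29).
TGA is the first in-frame stop; ORF spans 3–29, 27 nucleotides.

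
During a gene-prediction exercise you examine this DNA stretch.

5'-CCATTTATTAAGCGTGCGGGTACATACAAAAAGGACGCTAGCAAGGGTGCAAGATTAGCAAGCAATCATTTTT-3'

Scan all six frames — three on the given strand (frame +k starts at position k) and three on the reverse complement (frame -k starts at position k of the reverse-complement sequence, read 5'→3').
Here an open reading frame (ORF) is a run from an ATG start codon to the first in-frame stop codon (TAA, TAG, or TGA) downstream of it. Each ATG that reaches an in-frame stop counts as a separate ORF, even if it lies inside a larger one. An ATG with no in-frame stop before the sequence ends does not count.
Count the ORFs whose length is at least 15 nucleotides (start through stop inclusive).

2

Reverse complement (5'→3'): AAAAATGATTGCTTGCTAATCTTGCACCCTTGCTAGCGTCCTTTTTGTATGTACCCGCACGCTTAATAAATGG
Frame +1: CCA TTT ATT AAG CGT GCG GGT ACA TAC AAA AAG GAC GCT AGC AAG GGT GCA AGA TTA GCA AGC AAT CAT TTT — no ATG→stop ORF.
Frame +2: CAT TTA TTA AGC GTG CGG GTA CAT ACA AAA AGG ACG CTA GCA AGG GTG CAA GAT TAG CAA GCA ATC ATT TTT — no ATG→stop ORF.
Frame +3: ATT TAT TAA GCG TGC GGG TAC ATA CAA AAA GGA CGC TAG CAA GGG TGC AAG ATT AGC AAG CAA TCA TTT — no ATG→stop ORF.
Frame -1: AAA AAT GAT TGC TTG CTA ATC TTG CAC CCT TGC TAG CGT CCT TTT TGT ATG TAC CCG CAC GCT TAA TAA ATG — ATG at 49, stop TAA at 64 → 18 nt.
Frame -2: AAA ATG ATT GCT TGC TAA TCT TGC ACC CTT GCT AGC GTC CTT TTT GTA TGT ACC CGC ACG CTT AAT AAA TGG — ATG at 5, stop TAA at 17 → 15 nt.
Frame -3: AAA TGA TTG CTT GCT AAT CTT GCA CCC TTG CTA GCG TCC TTT TTG TAT GTA CCC GCA CGC TTA ATA AAT — no ATG→stop ORF.
ORFs ≥ 15 nucleotides: frame -1 49–66 (18 nucleotides), frame -2 5–19 (15 nucleotides). Count = 2.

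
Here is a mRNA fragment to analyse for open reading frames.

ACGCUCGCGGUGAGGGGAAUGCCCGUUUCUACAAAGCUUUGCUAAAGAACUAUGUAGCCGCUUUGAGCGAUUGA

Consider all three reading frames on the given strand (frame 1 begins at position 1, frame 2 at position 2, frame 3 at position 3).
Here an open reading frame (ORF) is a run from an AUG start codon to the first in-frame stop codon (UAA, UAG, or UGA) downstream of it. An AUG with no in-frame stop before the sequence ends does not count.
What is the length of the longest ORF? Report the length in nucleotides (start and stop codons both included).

27

Frame 1: ACG CUC GCG GUG AGG GGA AUG CCC GUU UCU ACA AAG CUU UGC UAA AGA ACU AUG UAG CCG CUU UGA GCG AUU — AUG at 19, stop UAA at 43 → 27 nt; AUG at 52, stop UAG at 55 → 6 nt.
Frame 2: CGC UCG CGG UGA GGG GAA UGC CCG UUU CUA CAA AGC UUU GCU AAA GAA CUA UGU AGC CGC UUU GAG CGA UUG — no AUG→stop ORF.
Frame 3: GCU CGC GGU GAG GGG AAU GCC CGU UUC UAC AAA GCU UUG CUA AAG AAC UAU GUA GCC GCU UUG AGC GAU UGA — no AUG→stop ORF.
Longest: frame 1, positions 19–45, 27 nt = 9 codons = 8 aa. → 27 nucleotides.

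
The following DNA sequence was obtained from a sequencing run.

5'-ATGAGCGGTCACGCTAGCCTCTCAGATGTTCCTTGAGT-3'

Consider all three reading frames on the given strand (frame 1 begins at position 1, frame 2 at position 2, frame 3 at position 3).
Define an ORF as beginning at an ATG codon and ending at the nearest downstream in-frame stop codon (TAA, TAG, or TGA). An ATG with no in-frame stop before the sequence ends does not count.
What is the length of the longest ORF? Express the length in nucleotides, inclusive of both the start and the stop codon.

36

Frame 1: ATG AGC GGT CAC GCT AGC CTC TCA GAT GTT CCT TGA — ATG at 1, stop TGA at 34 → 36 nt.
Frame 2: TGA GCG GTC ACG CTA GCC TCT CAG ATG TTC CTT GAG — no ATG→stop ORF.
Frame 3: GAG CGG TCA CGC TAG CCT CTC AGA TGT TCC TTG AGT — no ATG→stop ORF.
Longest: frame 1, positions 1–36, 36 nt = 12 codons = 11 aa. → 36 nucleotides.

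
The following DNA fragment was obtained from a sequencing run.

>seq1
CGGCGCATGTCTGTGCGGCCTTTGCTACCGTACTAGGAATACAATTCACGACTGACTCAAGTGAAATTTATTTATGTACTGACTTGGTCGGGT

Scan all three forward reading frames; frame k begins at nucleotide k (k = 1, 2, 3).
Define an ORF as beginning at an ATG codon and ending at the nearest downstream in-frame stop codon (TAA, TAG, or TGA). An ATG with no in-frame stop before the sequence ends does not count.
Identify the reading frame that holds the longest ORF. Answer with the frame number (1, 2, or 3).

Frame 1: CGG CGC ATG TCT GTG CGG CCT TTG CTA CCG TAC TAG GAA TAC AAT TCA CGA CTG ACT CAA GTG AAA TTT ATT TAT GTA CTG ACT TGG TCG GGT — ATG at 7, stop TAG at 34 → 30 nt.
Frame 2: GGC GCA TGT CTG TGC GGC CTT TGC TAC CGT ACT AGG AAT ACA ATT CAC GAC TGA CTC AAG TGA AAT TTA TTT ATG TAC TGA CTT GGT CGG — ATG at 74, stop TGA at 80 → 9 nt.
Frame 3: GCG CAT GTC TGT GCG GCC TTT GCT ACC GTA CTA GGA ATA CAA TTC ACG ACT GAC TCA AGT GAA ATT TAT TTA TGT ACT GAC TTG GTC GGG — no ATG→stop ORF.
Longest ORF is 30 nt in frame 1 (positions 7–36).

1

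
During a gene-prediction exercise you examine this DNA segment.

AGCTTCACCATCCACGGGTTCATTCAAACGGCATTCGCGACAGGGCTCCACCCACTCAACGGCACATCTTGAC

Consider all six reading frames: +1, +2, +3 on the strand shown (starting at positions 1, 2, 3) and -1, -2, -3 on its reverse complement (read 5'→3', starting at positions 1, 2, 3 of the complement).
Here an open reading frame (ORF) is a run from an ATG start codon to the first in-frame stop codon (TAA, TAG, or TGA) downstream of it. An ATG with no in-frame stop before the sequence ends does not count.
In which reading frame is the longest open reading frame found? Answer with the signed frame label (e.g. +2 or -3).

Reverse complement (5'→3'): GTCAAGATGTGCCGTTGAGTGGGTGGAGCCCTGTCGCGAATGCCGTTTGAATGAACCCGTGGATGGTGAAGCT
Frame +1: AGC TTC ACC ATC CAC GGG TTC ATT CAA ACG GCA TTC GCG ACA GGG CTC CAC CCA CTC AAC GGC ACA TCT TGA — no ATG→stop ORF.
Frame +2: GCT TCA CCA TCC ACG GGT TCA TTC AAA CGG CAT TCG CGA CAG GGC TCC ACC CAC TCA ACG GCA CAT CTT GAC — no ATG→stop ORF.
Frame +3: CTT CAC CAT CCA CGG GTT CAT TCA AAC GGC ATT CGC GAC AGG GCT CCA CCC ACT CAA CGG CAC ATC TTG — no ATG→stop ORF.
Frame -1: GTC AAG ATG TGC CGT TGA GTG GGT GGA GCC CTG TCG CGA ATG CCG TTT GAA TGA ACC CGT GGA TGG TGA AGC — ATG at 7, stop TGA at 16 → 12 nt; ATG at 40, stop TGA at 52 → 15 nt.
Frame -2: TCA AGA TGT GCC GTT GAG TGG GTG GAG CCC TGT CGC GAA TGC CGT TTG AAT GAA CCC GTG GAT GGT GAA GCT — no ATG→stop ORF.
Frame -3: CAA GAT GTG CCG TTG AGT GGG TGG AGC CCT GTC GCG AAT GCC GTT TGA ATG AAC CCG TGG ATG GTG AAG — no ATG→stop ORF.
Longest ORF is 15 nt in frame -1 (positions 40–54).

-1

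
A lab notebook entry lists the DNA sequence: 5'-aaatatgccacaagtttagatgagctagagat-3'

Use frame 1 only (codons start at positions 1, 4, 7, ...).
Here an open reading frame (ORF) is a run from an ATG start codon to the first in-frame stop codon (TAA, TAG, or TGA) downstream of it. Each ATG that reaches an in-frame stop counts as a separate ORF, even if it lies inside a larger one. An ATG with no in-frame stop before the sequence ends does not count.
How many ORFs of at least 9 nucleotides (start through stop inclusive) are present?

0

Frame 1: AAA TAT GCC ACA AGT TTA GAT GAG CTA GAG — no ATG→stop ORF.
No ORF reaches 9 nucleotides. Count = 0.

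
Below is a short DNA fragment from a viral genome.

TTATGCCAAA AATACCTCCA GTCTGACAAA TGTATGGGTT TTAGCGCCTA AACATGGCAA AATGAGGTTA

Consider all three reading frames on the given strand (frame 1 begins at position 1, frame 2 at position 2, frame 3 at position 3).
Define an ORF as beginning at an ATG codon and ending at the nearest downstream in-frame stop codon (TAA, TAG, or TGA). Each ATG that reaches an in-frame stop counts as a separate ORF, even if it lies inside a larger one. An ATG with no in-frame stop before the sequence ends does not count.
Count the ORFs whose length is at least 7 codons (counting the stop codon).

Frame 1: TTA TGC CAA AAA TAC CTC CAG TCT GAC AAA TGT ATG GGT TTT AGC GCC TAA ACA TGG CAA AAT GAG GTT — ATG at 34, stop TAA at 49 → 18 nt.
Frame 2: TAT GCC AAA AAT ACC TCC AGT CTG ACA AAT GTA TGG GTT TTA GCG CCT AAA CAT GGC AAA ATG AGG TTA — no ATG→stop ORF.
Frame 3: ATG CCA AAA ATA CCT CCA GTC TGA CAA ATG TAT GGG TTT TAG CGC CTA AAC ATG GCA AAA TGA GGT — ATG at 3, stop TGA at 24 → 24 nt; ATG at 30, stop TAG at 42 → 15 nt; ATG at 54, stop TGA at 63 → 12 nt.
ORFs ≥ 7 codons: frame 3 3–26 (8 codons). Count = 1.

1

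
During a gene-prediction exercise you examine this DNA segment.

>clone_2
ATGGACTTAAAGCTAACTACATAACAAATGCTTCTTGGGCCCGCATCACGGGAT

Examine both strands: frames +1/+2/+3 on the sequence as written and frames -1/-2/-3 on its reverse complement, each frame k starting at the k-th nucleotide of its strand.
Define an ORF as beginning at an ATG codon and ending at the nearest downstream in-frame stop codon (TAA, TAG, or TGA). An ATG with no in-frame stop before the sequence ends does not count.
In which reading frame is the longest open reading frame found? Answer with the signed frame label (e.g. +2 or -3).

-3

Reverse complement (5'→3'): ATCCCGTGATGCGGGCCCAAGAAGCATTTGTTATGTAGTTAGCTTTAAGTCCAT
Frame +1: ATG GAC TTA AAG CTA ACT ACA TAA CAA ATG CTT CTT GGG CCC GCA TCA CGG GAT — ATG at 1, stop TAA at 22 → 24 nt.
Frame +2: TGG ACT TAA AGC TAA CTA CAT AAC AAA TGC TTC TTG GGC CCG CAT CAC GGG — no ATG→stop ORF.
Frame +3: GGA CTT AAA GCT AAC TAC ATA ACA AAT GCT TCT TGG GCC CGC ATC ACG GGA — no ATG→stop ORF.
Frame -1: ATC CCG TGA TGC GGG CCC AAG AAG CAT TTG TTA TGT AGT TAG CTT TAA GTC CAT — no ATG→stop ORF.
Frame -2: TCC CGT GAT GCG GGC CCA AGA AGC ATT TGT TAT GTA GTT AGC TTT AAG TCC — no ATG→stop ORF.
Frame -3: CCC GTG ATG CGG GCC CAA GAA GCA TTT GTT ATG TAG TTA GCT TTA AGT CCA — ATG at 9, stop TAG at 36 → 30 nt; ATG at 33, stop TAG at 36 → 6 nt.
Longest ORF is 30 nt in frame -3 (positions 9–38).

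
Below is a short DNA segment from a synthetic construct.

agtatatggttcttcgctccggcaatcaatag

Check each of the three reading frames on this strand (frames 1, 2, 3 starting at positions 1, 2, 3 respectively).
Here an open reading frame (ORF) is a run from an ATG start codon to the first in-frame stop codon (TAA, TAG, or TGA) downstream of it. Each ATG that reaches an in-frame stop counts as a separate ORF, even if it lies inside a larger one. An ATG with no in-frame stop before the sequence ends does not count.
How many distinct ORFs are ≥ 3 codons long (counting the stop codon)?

1

Frame 1: AGT ATA TGG TTC TTC GCT CCG GCA ATC AAT — no ATG→stop ORF.
Frame 2: GTA TAT GGT TCT TCG CTC CGG CAA TCA ATA — no ATG→stop ORF.
Frame 3: TAT ATG GTT CTT CGC TCC GGC AAT CAA TAG — ATG at 6, stop TAG at 30 → 27 nt.
ORFs ≥ 3 codons: frame 3 6–32 (9 codons). Count = 1.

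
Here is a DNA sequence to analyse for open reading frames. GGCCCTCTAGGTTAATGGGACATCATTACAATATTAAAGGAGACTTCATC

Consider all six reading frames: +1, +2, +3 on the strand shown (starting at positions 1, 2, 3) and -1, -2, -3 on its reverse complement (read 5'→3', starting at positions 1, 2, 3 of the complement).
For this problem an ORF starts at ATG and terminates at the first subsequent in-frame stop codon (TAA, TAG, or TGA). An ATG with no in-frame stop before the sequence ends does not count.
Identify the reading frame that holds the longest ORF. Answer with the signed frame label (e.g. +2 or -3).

Reverse complement (5'→3'): GATGAAGTCTCCTTTAATATTGTAATGATGTCCCATTAACCTAGAGGGCC
Frame +1: GGC CCT CTA GGT TAA TGG GAC ATC ATT ACA ATA TTA AAG GAG ACT TCA — no ATG→stop ORF.
Frame +2: GCC CTC TAG GTT AAT GGG ACA TCA TTA CAA TAT TAA AGG AGA CTT CAT — no ATG→stop ORF.
Frame +3: CCC TCT AGG TTA ATG GGA CAT CAT TAC AAT ATT AAA GGA GAC TTC ATC — no ATG→stop ORF.
Frame -1: GAT GAA GTC TCC TTT AAT ATT GTA ATG ATG TCC CAT TAA CCT AGA GGG — ATG at 25, stop TAA at 37 → 15 nt; ATG at 28, stop TAA at 37 → 12 nt.
Frame -2: ATG AAG TCT CCT TTA ATA TTG TAA TGA TGT CCC ATT AAC CTA GAG GGC — ATG at 2, stop TAA at 23 → 24 nt.
Frame -3: TGA AGT CTC CTT TAA TAT TGT AAT GAT GTC CCA TTA ACC TAG AGG GCC — no ATG→stop ORF.
Longest ORF is 24 nt in frame -2 (positions 2–25).

-2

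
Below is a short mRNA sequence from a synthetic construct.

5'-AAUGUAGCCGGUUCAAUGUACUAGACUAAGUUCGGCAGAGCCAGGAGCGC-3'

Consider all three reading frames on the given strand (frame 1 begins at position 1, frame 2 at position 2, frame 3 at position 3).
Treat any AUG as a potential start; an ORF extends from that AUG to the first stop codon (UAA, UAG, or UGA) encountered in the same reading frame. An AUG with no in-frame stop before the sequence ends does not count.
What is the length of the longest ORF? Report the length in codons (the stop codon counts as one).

Frame 1: AAU GUA GCC GGU UCA AUG UAC UAG ACU AAG UUC GGC AGA GCC AGG AGC — AUG at 16, stop UAG at 22 → 9 nt.
Frame 2: AUG UAG CCG GUU CAA UGU ACU AGA CUA AGU UCG GCA GAG CCA GGA GCG — AUG at 2, stop UAG at 5 → 6 nt.
Frame 3: UGU AGC CGG UUC AAU GUA CUA GAC UAA GUU CGG CAG AGC CAG GAG CGC — no AUG→stop ORF.
Longest: frame 1, positions 16–24, 9 nt = 3 codons = 2 aa. → 3 codons.

3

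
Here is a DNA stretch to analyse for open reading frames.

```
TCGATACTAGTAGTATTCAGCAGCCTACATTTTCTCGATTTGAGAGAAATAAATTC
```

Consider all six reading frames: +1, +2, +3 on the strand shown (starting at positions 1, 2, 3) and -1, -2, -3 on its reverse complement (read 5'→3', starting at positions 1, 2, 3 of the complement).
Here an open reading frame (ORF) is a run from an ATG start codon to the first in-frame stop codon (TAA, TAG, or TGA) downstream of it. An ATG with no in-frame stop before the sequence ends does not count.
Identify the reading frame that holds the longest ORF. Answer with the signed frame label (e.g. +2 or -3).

-3

Reverse complement (5'→3'): GAATTTATTTCTCTCAAATCGAGAAAATGTAGGCTGCTGAATACTACTAGTATCGA
Frame +1: TCG ATA CTA GTA GTA TTC AGC AGC CTA CAT TTT CTC GAT TTG AGA GAA ATA AAT — no ATG→stop ORF.
Frame +2: CGA TAC TAG TAG TAT TCA GCA GCC TAC ATT TTC TCG ATT TGA GAG AAA TAA ATT — no ATG→stop ORF.
Frame +3: GAT ACT AGT AGT ATT CAG CAG CCT ACA TTT TCT CGA TTT GAG AGA AAT AAA TTC — no ATG→stop ORF.
Frame -1: GAA TTT ATT TCT CTC AAA TCG AGA AAA TGT AGG CTG CTG AAT ACT ACT AGT ATC — no ATG→stop ORF.
Frame -2: AAT TTA TTT CTC TCA AAT CGA GAA AAT GTA GGC TGC TGA ATA CTA CTA GTA TCG — no ATG→stop ORF.
Frame -3: ATT TAT TTC TCT CAA ATC GAG AAA ATG TAG GCT GCT GAA TAC TAC TAG TAT CGA — ATG at 27, stop TAG at 30 → 6 nt.
Longest ORF is 6 nt in frame -3 (positions 27–32).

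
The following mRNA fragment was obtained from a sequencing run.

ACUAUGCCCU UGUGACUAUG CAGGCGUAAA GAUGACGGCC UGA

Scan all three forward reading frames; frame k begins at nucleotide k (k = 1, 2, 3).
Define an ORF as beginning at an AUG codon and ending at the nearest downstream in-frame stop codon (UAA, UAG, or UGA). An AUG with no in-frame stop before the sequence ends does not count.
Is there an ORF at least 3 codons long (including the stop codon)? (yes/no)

Frame 1: ACU AUG CCC UUG UGA CUA UGC AGG CGU AAA GAU GAC GGC CUG — AUG at 4, stop UGA at 13 → 12 nt.
Frame 2: CUA UGC CCU UGU GAC UAU GCA GGC GUA AAG AUG ACG GCC UGA — AUG at 32, stop UGA at 41 → 12 nt.
Frame 3: UAU GCC CUU GUG ACU AUG CAG GCG UAA AGA UGA CGG CCU — AUG at 18, stop UAA at 27 → 12 nt.
Frame 1 has an ORF of 4 codons (positions 4–15) ≥ 3, so yes.

yes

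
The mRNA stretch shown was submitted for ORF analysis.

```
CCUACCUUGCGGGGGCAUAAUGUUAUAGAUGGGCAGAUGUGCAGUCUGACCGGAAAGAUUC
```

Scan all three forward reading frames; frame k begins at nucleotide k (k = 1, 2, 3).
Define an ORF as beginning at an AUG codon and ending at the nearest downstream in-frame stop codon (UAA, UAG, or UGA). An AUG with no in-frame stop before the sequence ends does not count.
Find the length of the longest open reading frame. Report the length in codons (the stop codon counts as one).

7

Frame 1: CCU ACC UUG CGG GGG CAU AAU GUU AUA GAU GGG CAG AUG UGC AGU CUG ACC GGA AAG AUU — no AUG→stop ORF.
Frame 2: CUA CCU UGC GGG GGC AUA AUG UUA UAG AUG GGC AGA UGU GCA GUC UGA CCG GAA AGA UUC — AUG at 20, stop UAG at 26 → 9 nt; AUG at 29, stop UGA at 47 → 21 nt.
Frame 3: UAC CUU GCG GGG GCA UAA UGU UAU AGA UGG GCA GAU GUG CAG UCU GAC CGG AAA GAU — no AUG→stop ORF.
Longest: frame 2, positions 29–49, 21 nt = 7 codons = 6 aa. → 7 codons.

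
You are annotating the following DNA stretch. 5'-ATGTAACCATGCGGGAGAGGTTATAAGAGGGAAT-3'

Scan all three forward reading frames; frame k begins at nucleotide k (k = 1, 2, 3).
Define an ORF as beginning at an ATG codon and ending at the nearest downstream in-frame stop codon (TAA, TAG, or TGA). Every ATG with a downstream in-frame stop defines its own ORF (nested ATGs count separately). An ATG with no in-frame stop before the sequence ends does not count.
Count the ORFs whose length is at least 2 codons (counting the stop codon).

2

Frame 1: ATG TAA CCA TGC GGG AGA GGT TAT AAG AGG GAA — ATG at 1, stop TAA at 4 → 6 nt.
Frame 2: TGT AAC CAT GCG GGA GAG GTT ATA AGA GGG AAT — no ATG→stop ORF.
Frame 3: GTA ACC ATG CGG GAG AGG TTA TAA GAG GGA — ATG at 9, stop TAA at 24 → 18 nt.
ORFs ≥ 2 codons: frame 1 1–6 (2 codons), frame 3 9–26 (6 codons). Count = 2.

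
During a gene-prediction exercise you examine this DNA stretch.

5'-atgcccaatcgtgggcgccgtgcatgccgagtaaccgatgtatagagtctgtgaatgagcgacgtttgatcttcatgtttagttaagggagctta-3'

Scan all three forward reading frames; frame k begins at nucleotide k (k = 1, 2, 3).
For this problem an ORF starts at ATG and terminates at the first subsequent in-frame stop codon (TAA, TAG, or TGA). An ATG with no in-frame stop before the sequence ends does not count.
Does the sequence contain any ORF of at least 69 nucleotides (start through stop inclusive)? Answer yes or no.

Frame 1: ATG CCC AAT CGT GGG CGC CGT GCA TGC CGA GTA ACC GAT GTA TAG AGT CTG TGA ATG AGC GAC GTT TGA TCT TCA TGT TTA GTT AAG GGA GCT — ATG at 1, stop TAG at 43 → 45 nt; ATG at 55, stop TGA at 67 → 15 nt.
Frame 2: TGC CCA ATC GTG GGC GCC GTG CAT GCC GAG TAA CCG ATG TAT AGA GTC TGT GAA TGA GCG ACG TTT GAT CTT CAT GTT TAG TTA AGG GAG CTT — ATG at 38, stop TGA at 56 → 21 nt.
Frame 3: GCC CAA TCG TGG GCG CCG TGC ATG CCG AGT AAC CGA TGT ATA GAG TCT GTG AAT GAG CGA CGT TTG ATC TTC ATG TTT AGT TAA GGG AGC TTA — ATG at 24, stop TAA at 84 → 63 nt; ATG at 75, stop TAA at 84 → 12 nt.
Largest ORF found is 63 nucleotides < 69, so no.

no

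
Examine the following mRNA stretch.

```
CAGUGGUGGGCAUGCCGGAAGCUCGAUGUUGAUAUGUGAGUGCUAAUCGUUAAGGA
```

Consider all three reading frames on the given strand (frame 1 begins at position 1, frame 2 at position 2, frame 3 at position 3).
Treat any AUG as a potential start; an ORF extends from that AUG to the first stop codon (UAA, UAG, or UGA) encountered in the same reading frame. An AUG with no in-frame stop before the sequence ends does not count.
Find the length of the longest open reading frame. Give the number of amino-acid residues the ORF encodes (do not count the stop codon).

Frame 1: CAG UGG UGG GCA UGC CGG AAG CUC GAU GUU GAU AUG UGA GUG CUA AUC GUU AAG — AUG at 34, stop UGA at 37 → 6 nt.
Frame 2: AGU GGU GGG CAU GCC GGA AGC UCG AUG UUG AUA UGU GAG UGC UAA UCG UUA AGG — AUG at 26, stop UAA at 44 → 21 nt.
Frame 3: GUG GUG GGC AUG CCG GAA GCU CGA UGU UGA UAU GUG AGU GCU AAU CGU UAA GGA — AUG at 12, stop UGA at 30 → 21 nt.
Longest: frame 2, positions 26–46, 21 nt = 7 codons = 6 aa. → 6 amino acids.

6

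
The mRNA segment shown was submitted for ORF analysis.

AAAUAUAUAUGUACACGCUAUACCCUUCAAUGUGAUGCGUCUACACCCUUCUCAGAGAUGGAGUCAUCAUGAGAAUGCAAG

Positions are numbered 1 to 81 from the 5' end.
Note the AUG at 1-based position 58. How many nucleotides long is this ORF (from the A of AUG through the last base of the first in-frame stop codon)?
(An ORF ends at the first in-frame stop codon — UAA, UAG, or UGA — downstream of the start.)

Codons from position 58: AUG (58–60), GAG (61–63), UCA (64–66), UCA (67–69), UGA (70–72).
UGA is the first in-frame stop; ORF spans 58–72, 15 nucleotides.

15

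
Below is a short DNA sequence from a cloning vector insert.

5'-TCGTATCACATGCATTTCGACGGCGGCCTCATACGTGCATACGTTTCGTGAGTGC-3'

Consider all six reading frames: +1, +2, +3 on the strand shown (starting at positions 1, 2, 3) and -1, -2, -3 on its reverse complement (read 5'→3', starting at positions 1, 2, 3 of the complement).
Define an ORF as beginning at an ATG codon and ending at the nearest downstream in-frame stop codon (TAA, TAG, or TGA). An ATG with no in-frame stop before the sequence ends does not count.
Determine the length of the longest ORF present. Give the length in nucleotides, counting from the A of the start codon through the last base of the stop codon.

Reverse complement (5'→3'): GCACTCACGAAACGTATGCACGTATGAGGCCGCCGTCGAAATGCATGTGATACGA
Frame +1: TCG TAT CAC ATG CAT TTC GAC GGC GGC CTC ATA CGT GCA TAC GTT TCG TGA GTG — ATG at 10, stop TGA at 49 → 42 nt.
Frame +2: CGT ATC ACA TGC ATT TCG ACG GCG GCC TCA TAC GTG CAT ACG TTT CGT GAG TGC — no ATG→stop ORF.
Frame +3: GTA TCA CAT GCA TTT CGA CGG CGG CCT CAT ACG TGC ATA CGT TTC GTG AGT — no ATG→stop ORF.
Frame -1: GCA CTC ACG AAA CGT ATG CAC GTA TGA GGC CGC CGT CGA AAT GCA TGT GAT ACG — ATG at 16, stop TGA at 25 → 12 nt.
Frame -2: CAC TCA CGA AAC GTA TGC ACG TAT GAG GCC GCC GTC GAA ATG CAT GTG ATA CGA — no ATG→stop ORF.
Frame -3: ACT CAC GAA ACG TAT GCA CGT ATG AGG CCG CCG TCG AAA TGC ATG TGA TAC — ATG at 24, stop TGA at 48 → 27 nt; ATG at 45, stop TGA at 48 → 6 nt.
Longest: frame +1, positions 10–51, 42 nt = 14 codons = 13 aa. → 42 nucleotides.

42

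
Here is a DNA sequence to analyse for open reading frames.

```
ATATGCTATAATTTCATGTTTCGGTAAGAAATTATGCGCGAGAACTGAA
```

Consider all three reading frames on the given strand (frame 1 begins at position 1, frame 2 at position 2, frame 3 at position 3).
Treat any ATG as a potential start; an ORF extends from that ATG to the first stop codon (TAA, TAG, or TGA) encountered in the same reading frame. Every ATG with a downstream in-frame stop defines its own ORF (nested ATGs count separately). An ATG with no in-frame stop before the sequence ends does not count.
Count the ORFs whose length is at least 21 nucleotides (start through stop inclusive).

Frame 1: ATA TGC TAT AAT TTC ATG TTT CGG TAA GAA ATT ATG CGC GAG AAC TGA — ATG at 16, stop TAA at 25 → 12 nt; ATG at 34, stop TGA at 46 → 15 nt.
Frame 2: TAT GCT ATA ATT TCA TGT TTC GGT AAG AAA TTA TGC GCG AGA ACT GAA — no ATG→stop ORF.
Frame 3: ATG CTA TAA TTT CAT GTT TCG GTA AGA AAT TAT GCG CGA GAA CTG — ATG at 3, stop TAA at 9 → 9 nt.
No ORF reaches 21 nucleotides. Count = 0.

0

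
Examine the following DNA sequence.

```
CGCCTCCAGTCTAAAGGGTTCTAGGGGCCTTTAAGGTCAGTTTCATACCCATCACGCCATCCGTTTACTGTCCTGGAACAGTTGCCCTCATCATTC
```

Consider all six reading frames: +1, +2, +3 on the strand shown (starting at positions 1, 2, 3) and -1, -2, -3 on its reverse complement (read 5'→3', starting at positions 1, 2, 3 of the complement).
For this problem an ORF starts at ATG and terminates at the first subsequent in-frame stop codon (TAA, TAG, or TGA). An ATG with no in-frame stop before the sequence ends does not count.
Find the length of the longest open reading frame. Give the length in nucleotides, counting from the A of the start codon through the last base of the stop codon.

42

Reverse complement (5'→3'): GAATGATGAGGGCAACTGTTCCAGGACAGTAAACGGATGGCGTGATGGGTATGAAACTGACCTTAAAGGCCCCTAGAACCCTTTAGACTGGAGGCG
Frame +1: CGC CTC CAG TCT AAA GGG TTC TAG GGG CCT TTA AGG TCA GTT TCA TAC CCA TCA CGC CAT CCG TTT ACT GTC CTG GAA CAG TTG CCC TCA TCA TTC — no ATG→stop ORF.
Frame +2: GCC TCC AGT CTA AAG GGT TCT AGG GGC CTT TAA GGT CAG TTT CAT ACC CAT CAC GCC ATC CGT TTA CTG TCC TGG AAC AGT TGC CCT CAT CAT — no ATG→stop ORF.
Frame +3: CCT CCA GTC TAA AGG GTT CTA GGG GCC TTT AAG GTC AGT TTC ATA CCC ATC ACG CCA TCC GTT TAC TGT CCT GGA ACA GTT GCC CTC ATC ATT — no ATG→stop ORF.
Frame -1: GAA TGA TGA GGG CAA CTG TTC CAG GAC AGT AAA CGG ATG GCG TGA TGG GTA TGA AAC TGA CCT TAA AGG CCC CTA GAA CCC TTT AGA CTG GAG GCG — ATG at 37, stop TGA at 43 → 9 nt.
Frame -2: AAT GAT GAG GGC AAC TGT TCC AGG ACA GTA AAC GGA TGG CGT GAT GGG TAT GAA ACT GAC CTT AAA GGC CCC TAG AAC CCT TTA GAC TGG AGG — no ATG→stop ORF.
Frame -3: ATG ATG AGG GCA ACT GTT CCA GGA CAG TAA ACG GAT GGC GTG ATG GGT ATG AAA CTG ACC TTA AAG GCC CCT AGA ACC CTT TAG ACT GGA GGC — ATG at 3, stop TAA at 30 → 30 nt; ATG at 6, stop TAA at 30 → 27 nt; ATG at 45, stop TAG at 84 → 42 nt; ATG at 51, stop TAG at 84 → 36 nt.
Longest: frame -3, positions 45–86, 42 nt = 14 codons = 13 aa. → 42 nucleotides.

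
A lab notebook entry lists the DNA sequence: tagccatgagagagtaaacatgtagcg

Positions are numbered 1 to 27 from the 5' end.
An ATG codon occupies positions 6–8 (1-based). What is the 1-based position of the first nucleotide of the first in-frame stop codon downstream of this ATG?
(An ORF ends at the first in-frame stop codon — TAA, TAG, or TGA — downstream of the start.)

Codons from position 6: ATG (6–8), AGA (9–11), GAG (12–14), TAA (15–17).
TAA is a stop codon; it begins at position 15.

15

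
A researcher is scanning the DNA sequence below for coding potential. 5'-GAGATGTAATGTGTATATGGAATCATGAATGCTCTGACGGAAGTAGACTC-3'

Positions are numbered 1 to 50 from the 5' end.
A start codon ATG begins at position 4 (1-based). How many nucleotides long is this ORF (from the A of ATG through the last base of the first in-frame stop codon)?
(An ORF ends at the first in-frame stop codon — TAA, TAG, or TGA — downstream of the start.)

6

Codons from position 4: ATG (4–6), TAA (7–9).
TAA is the first in-frame stop; ORF spans 4–9, 6 nucleotides.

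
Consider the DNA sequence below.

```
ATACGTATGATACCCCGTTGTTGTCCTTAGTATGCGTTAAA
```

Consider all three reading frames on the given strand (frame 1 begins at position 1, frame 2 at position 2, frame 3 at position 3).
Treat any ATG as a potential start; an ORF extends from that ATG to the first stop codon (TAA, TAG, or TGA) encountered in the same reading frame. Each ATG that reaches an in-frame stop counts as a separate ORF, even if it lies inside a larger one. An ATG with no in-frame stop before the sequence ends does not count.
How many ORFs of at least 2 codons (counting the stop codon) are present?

Frame 1: ATA CGT ATG ATA CCC CGT TGT TGT CCT TAG TAT GCG TTA — ATG at 7, stop TAG at 28 → 24 nt.
Frame 2: TAC GTA TGA TAC CCC GTT GTT GTC CTT AGT ATG CGT TAA — ATG at 32, stop TAA at 38 → 9 nt.
Frame 3: ACG TAT GAT ACC CCG TTG TTG TCC TTA GTA TGC GTT AAA — no ATG→stop ORF.
ORFs ≥ 2 codons: frame 1 7–30 (8 codons), frame 2 32–40 (3 codons). Count = 2.

2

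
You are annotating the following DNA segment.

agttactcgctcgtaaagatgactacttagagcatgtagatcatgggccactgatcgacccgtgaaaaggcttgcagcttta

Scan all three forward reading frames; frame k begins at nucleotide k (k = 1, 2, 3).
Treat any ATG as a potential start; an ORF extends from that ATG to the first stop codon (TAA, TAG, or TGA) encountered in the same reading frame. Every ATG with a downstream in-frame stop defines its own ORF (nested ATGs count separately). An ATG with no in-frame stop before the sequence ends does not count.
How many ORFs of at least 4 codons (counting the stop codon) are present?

Frame 1: AGT TAC TCG CTC GTA AAG ATG ACT ACT TAG AGC ATG TAG ATC ATG GGC CAC TGA TCG ACC CGT GAA AAG GCT TGC AGC TTT — ATG at 19, stop TAG at 28 → 12 nt; ATG at 34, stop TAG at 37 → 6 nt; ATG at 43, stop TGA at 52 → 12 nt.
Frame 2: GTT ACT CGC TCG TAA AGA TGA CTA CTT AGA GCA TGT AGA TCA TGG GCC ACT GAT CGA CCC GTG AAA AGG CTT GCA GCT TTA — no ATG→stop ORF.
Frame 3: TTA CTC GCT CGT AAA GAT GAC TAC TTA GAG CAT GTA GAT CAT GGG CCA CTG ATC GAC CCG TGA AAA GGC TTG CAG CTT — no ATG→stop ORF.
ORFs ≥ 4 codons: frame 1 19–30 (4 codons), frame 1 43–54 (4 codons). Count = 2.

2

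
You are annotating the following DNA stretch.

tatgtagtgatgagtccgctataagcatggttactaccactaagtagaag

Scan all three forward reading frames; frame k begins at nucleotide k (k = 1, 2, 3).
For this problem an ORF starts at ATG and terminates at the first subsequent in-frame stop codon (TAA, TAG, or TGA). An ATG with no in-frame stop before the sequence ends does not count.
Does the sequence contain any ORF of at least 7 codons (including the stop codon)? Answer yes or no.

Frame 1: TAT GTA GTG ATG AGT CCG CTA TAA GCA TGG TTA CTA CCA CTA AGT AGA — ATG at 10, stop TAA at 22 → 15 nt.
Frame 2: ATG TAG TGA TGA GTC CGC TAT AAG CAT GGT TAC TAC CAC TAA GTA GAA — ATG at 2, stop TAG at 5 → 6 nt.
Frame 3: TGT AGT GAT GAG TCC GCT ATA AGC ATG GTT ACT ACC ACT AAG TAG AAG — ATG at 27, stop TAG at 45 → 21 nt.
Frame 3 has an ORF of 7 codons (positions 27–47) ≥ 7, so yes.

yes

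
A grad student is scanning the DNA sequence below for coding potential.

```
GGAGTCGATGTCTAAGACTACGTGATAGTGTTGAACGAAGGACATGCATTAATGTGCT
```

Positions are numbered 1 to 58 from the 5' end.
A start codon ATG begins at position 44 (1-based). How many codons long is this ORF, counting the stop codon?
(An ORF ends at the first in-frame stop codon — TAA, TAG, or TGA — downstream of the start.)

Codons from position 44: ATG (44–46), CAT (47–49), TAA (50–52).
TAA is the first in-frame stop; that's 3 codons including the stop.

3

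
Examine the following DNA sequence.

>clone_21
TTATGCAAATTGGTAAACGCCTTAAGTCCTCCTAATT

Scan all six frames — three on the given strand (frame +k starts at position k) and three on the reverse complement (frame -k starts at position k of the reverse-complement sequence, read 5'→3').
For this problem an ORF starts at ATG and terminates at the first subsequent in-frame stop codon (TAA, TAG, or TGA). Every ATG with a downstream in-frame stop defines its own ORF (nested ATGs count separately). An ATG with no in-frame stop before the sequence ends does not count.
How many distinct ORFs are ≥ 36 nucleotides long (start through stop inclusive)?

Reverse complement (5'→3'): AATTAGGAGGACTTAAGGCGTTTACCAATTTGCATAA
Frame +1: TTA TGC AAA TTG GTA AAC GCC TTA AGT CCT CCT AAT — no ATG→stop ORF.
Frame +2: TAT GCA AAT TGG TAA ACG CCT TAA GTC CTC CTA ATT — no ATG→stop ORF.
Frame +3: ATG CAA ATT GGT AAA CGC CTT AAG TCC TCC TAA — ATG at 3, stop TAA at 33 → 33 nt.
Frame -1: AAT TAG GAG GAC TTA AGG CGT TTA CCA ATT TGC ATA — no ATG→stop ORF.
Frame -2: ATT AGG AGG ACT TAA GGC GTT TAC CAA TTT GCA TAA — no ATG→stop ORF.
Frame -3: TTA GGA GGA CTT AAG GCG TTT ACC AAT TTG CAT — no ATG→stop ORF.
No ORF reaches 36 nucleotides. Count = 0.

0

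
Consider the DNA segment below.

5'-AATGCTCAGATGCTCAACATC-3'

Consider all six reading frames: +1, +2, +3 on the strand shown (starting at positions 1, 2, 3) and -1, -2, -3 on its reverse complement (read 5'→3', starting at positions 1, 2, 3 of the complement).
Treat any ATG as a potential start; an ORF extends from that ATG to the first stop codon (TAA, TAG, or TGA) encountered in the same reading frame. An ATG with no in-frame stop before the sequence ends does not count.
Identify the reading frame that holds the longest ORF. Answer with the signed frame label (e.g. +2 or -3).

-2

Reverse complement (5'→3'): GATGTTGAGCATCTGAGCATT
Frame +1: AAT GCT CAG ATG CTC AAC ATC — no ATG→stop ORF.
Frame +2: ATG CTC AGA TGC TCA ACA — no ATG→stop ORF.
Frame +3: TGC TCA GAT GCT CAA CAT — no ATG→stop ORF.
Frame -1: GAT GTT GAG CAT CTG AGC ATT — no ATG→stop ORF.
Frame -2: ATG TTG AGC ATC TGA GCA — ATG at 2, stop TGA at 14 → 15 nt.
Frame -3: TGT TGA GCA TCT GAG CAT — no ATG→stop ORF.
Longest ORF is 15 nt in frame -2 (positions 2–16).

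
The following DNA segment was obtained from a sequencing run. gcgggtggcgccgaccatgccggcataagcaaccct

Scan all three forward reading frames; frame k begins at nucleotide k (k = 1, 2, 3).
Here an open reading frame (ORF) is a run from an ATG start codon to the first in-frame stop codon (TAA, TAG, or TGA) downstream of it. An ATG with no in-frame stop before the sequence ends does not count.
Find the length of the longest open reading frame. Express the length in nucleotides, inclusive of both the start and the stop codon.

Frame 1: GCG GGT GGC GCC GAC CAT GCC GGC ATA AGC AAC CCT — no ATG→stop ORF.
Frame 2: CGG GTG GCG CCG ACC ATG CCG GCA TAA GCA ACC — ATG at 17, stop TAA at 26 → 12 nt.
Frame 3: GGG TGG CGC CGA CCA TGC CGG CAT AAG CAA CCC — no ATG→stop ORF.
Longest: frame 2, positions 17–28, 12 nt = 4 codons = 3 aa. → 12 nucleotides.

12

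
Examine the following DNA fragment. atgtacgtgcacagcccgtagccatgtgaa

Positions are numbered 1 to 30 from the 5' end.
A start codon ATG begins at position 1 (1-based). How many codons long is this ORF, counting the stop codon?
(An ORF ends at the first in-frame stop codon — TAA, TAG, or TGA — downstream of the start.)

7

Codons from position 1: ATG (1–3), TAC (4–6), GTG (7–9), CAC (10–12), AGC (13–15), CCG (16–18), TAG (19–21).
TAG is the first in-frame stop; that's 7 codons including the stop.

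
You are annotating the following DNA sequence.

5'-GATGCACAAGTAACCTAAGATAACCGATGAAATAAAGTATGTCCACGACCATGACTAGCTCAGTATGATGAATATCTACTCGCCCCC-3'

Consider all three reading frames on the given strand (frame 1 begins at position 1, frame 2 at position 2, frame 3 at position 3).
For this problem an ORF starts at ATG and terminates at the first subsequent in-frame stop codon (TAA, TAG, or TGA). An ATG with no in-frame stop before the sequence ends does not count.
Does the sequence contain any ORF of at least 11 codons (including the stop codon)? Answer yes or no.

no

Frame 1: GAT GCA CAA GTA ACC TAA GAT AAC CGA TGA AAT AAA GTA TGT CCA CGA CCA TGA CTA GCT CAG TAT GAT GAA TAT CTA CTC GCC CCC — no ATG→stop ORF.
Frame 2: ATG CAC AAG TAA CCT AAG ATA ACC GAT GAA ATA AAG TAT GTC CAC GAC CAT GAC TAG CTC AGT ATG ATG AAT ATC TAC TCG CCC — ATG at 2, stop TAA at 11 → 12 nt.
Frame 3: TGC ACA AGT AAC CTA AGA TAA CCG ATG AAA TAA AGT ATG TCC ACG ACC ATG ACT AGC TCA GTA TGA TGA ATA TCT ACT CGC CCC — ATG at 27, stop TAA at 33 → 9 nt; ATG at 39, stop TGA at 66 → 30 nt; ATG at 51, stop TGA at 66 → 18 nt.
Largest ORF found is 10 codons < 11, so no.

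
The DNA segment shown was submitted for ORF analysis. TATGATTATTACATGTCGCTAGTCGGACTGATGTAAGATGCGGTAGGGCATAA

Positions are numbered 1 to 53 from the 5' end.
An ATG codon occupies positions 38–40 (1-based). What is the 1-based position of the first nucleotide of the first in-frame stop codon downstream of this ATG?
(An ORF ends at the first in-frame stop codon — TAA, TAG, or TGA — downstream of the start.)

Codons from position 38: ATG (38–40), CGG (41–43), TAG (44–46).
TAG is a stop codon; it begins at position 44.

44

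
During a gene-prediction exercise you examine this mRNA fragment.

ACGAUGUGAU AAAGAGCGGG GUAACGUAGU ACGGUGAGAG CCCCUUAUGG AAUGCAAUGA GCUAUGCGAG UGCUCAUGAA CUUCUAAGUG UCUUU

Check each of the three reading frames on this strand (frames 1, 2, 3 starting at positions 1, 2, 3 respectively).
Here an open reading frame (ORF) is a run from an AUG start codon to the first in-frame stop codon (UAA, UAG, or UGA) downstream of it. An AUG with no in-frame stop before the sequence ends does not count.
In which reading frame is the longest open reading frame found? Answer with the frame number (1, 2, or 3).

2

Frame 1: ACG AUG UGA UAA AGA GCG GGG UAA CGU AGU ACG GUG AGA GCC CCU UAU GGA AUG CAA UGA GCU AUG CGA GUG CUC AUG AAC UUC UAA GUG UCU — AUG at 4, stop UGA at 7 → 6 nt; AUG at 52, stop UGA at 58 → 9 nt; AUG at 64, stop UAA at 85 → 24 nt; AUG at 76, stop UAA at 85 → 12 nt.
Frame 2: CGA UGU GAU AAA GAG CGG GGU AAC GUA GUA CGG UGA GAG CCC CUU AUG GAA UGC AAU GAG CUA UGC GAG UGC UCA UGA ACU UCU AAG UGU CUU — AUG at 47, stop UGA at 77 → 33 nt.
Frame 3: GAU GUG AUA AAG AGC GGG GUA ACG UAG UAC GGU GAG AGC CCC UUA UGG AAU GCA AUG AGC UAU GCG AGU GCU CAU GAA CUU CUA AGU GUC UUU — no AUG→stop ORF.
Longest ORF is 33 nt in frame 2 (positions 47–79).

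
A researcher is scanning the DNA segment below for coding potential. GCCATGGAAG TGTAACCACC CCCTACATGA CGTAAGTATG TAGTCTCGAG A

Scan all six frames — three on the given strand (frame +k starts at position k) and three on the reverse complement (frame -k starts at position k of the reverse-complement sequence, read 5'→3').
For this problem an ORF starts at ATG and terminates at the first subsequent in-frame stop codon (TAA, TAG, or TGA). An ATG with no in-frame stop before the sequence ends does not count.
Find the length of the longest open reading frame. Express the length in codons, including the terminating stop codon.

Reverse complement (5'→3'): TCTCGAGACTACATACTTACGTCATGTAGGGGGTGGTTACACTTCCATGGC
Frame +1: GCC ATG GAA GTG TAA CCA CCC CCT ACA TGA CGT AAG TAT GTA GTC TCG AGA — ATG at 4, stop TAA at 13 → 12 nt.
Frame +2: CCA TGG AAG TGT AAC CAC CCC CTA CAT GAC GTA AGT ATG TAG TCT CGA — ATG at 38, stop TAG at 41 → 6 nt.
Frame +3: CAT GGA AGT GTA ACC ACC CCC TAC ATG ACG TAA GTA TGT AGT CTC GAG — ATG at 27, stop TAA at 33 → 9 nt.
Frame -1: TCT CGA GAC TAC ATA CTT ACG TCA TGT AGG GGG TGG TTA CAC TTC CAT GGC — no ATG→stop ORF.
Frame -2: CTC GAG ACT ACA TAC TTA CGT CAT GTA GGG GGT GGT TAC ACT TCC ATG — no ATG→stop ORF.
Frame -3: TCG AGA CTA CAT ACT TAC GTC ATG TAG GGG GTG GTT ACA CTT CCA TGG — ATG at 24, stop TAG at 27 → 6 nt.
Longest: frame +1, positions 4–15, 12 nt = 4 codons = 3 aa. → 4 codons.

4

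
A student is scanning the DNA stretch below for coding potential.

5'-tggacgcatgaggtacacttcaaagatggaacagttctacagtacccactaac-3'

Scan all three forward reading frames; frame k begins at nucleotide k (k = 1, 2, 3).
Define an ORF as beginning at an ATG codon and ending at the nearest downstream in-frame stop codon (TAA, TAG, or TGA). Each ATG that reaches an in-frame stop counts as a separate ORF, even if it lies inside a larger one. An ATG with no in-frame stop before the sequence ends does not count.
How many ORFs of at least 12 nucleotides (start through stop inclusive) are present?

Frame 1: TGG ACG CAT GAG GTA CAC TTC AAA GAT GGA ACA GTT CTA CAG TAC CCA CTA — no ATG→stop ORF.
Frame 2: GGA CGC ATG AGG TAC ACT TCA AAG ATG GAA CAG TTC TAC AGT ACC CAC TAA — ATG at 8, stop TAA at 50 → 45 nt; ATG at 26, stop TAA at 50 → 27 nt.
Frame 3: GAC GCA TGA GGT ACA CTT CAA AGA TGG AAC AGT TCT ACA GTA CCC ACT AAC — no ATG→stop ORF.
ORFs ≥ 12 nucleotides: frame 2 8–52 (45 nucleotides), frame 2 26–52 (27 nucleotides). Count = 2.

2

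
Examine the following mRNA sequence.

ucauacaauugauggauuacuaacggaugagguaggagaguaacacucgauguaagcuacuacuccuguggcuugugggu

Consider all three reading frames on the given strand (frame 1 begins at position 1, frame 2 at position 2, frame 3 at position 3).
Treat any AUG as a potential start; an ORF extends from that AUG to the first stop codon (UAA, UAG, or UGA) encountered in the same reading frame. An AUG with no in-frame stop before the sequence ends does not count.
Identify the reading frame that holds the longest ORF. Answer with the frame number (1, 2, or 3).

3

Frame 1: UCA UAC AAU UGA UGG AUU ACU AAC GGA UGA GGU AGG AGA GUA ACA CUC GAU GUA AGC UAC UAC UCC UGU GGC UUG UGG — no AUG→stop ORF.
Frame 2: CAU ACA AUU GAU GGA UUA CUA ACG GAU GAG GUA GGA GAG UAA CAC UCG AUG UAA GCU ACU ACU CCU GUG GCU UGU GGG — AUG at 50, stop UAA at 53 → 6 nt.
Frame 3: AUA CAA UUG AUG GAU UAC UAA CGG AUG AGG UAG GAG AGU AAC ACU CGA UGU AAG CUA CUA CUC CUG UGG CUU GUG GGU — AUG at 12, stop UAA at 21 → 12 nt; AUG at 27, stop UAG at 33 → 9 nt.
Longest ORF is 12 nt in frame 3 (positions 12–23).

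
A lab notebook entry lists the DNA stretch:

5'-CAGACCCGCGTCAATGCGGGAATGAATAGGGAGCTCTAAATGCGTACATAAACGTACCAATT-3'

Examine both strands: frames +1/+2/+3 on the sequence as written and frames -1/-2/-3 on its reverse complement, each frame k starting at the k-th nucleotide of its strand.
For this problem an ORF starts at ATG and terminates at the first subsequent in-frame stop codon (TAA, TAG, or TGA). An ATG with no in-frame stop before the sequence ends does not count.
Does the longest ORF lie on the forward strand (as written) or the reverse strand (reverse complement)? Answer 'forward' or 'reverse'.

Reverse complement (5'→3'): AATTGGTACGTTTATGTACGCATTTAGAGCTCCCTATTCATTCCCGCATTGACGCGGGTCTG
Frame +1: CAG ACC CGC GTC AAT GCG GGA ATG AAT AGG GAG CTC TAA ATG CGT ACA TAA ACG TAC CAA — ATG at 22, stop TAA at 37 → 18 nt; ATG at 40, stop TAA at 49 → 12 nt.
Frame +2: AGA CCC GCG TCA ATG CGG GAA TGA ATA GGG AGC TCT AAA TGC GTA CAT AAA CGT ACC AAT — ATG at 14, stop TGA at 23 → 12 nt.
Frame +3: GAC CCG CGT CAA TGC GGG AAT GAA TAG GGA GCT CTA AAT GCG TAC ATA AAC GTA CCA ATT — no ATG→stop ORF.
Frame -1: AAT TGG TAC GTT TAT GTA CGC ATT TAG AGC TCC CTA TTC ATT CCC GCA TTG ACG CGG GTC — no ATG→stop ORF.
Frame -2: ATT GGT ACG TTT ATG TAC GCA TTT AGA GCT CCC TAT TCA TTC CCG CAT TGA CGC GGG TCT — ATG at 14, stop TGA at 50 → 39 nt.
Frame -3: TTG GTA CGT TTA TGT ACG CAT TTA GAG CTC CCT ATT CAT TCC CGC ATT GAC GCG GGT CTG — no ATG→stop ORF.
Forward-strand max 18 nt; reverse-strand max 39 nt. The reverse strand has the longer ORF.

reverse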